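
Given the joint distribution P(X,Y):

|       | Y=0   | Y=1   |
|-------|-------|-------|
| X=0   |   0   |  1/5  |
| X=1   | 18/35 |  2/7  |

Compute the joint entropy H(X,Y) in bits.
1.4742 bits

H(X,Y) = -Σ_{x,y} P(x,y) log₂ P(x,y). Per-cell terms -P(x,y)·log₂P(x,y):
  X=0: 0.0000, 0.4644
  X=1: 0.4934, 0.5164
  (cells with P = 0 contribute 0)
Sum of the 4 terms: H(X,Y) = 1.4742 bits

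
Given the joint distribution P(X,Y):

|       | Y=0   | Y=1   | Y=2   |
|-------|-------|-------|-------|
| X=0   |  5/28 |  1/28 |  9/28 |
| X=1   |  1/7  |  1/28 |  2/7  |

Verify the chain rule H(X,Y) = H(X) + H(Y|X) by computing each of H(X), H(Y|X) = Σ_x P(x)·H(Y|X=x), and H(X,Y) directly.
H(X) = 0.9963 bits, H(Y|X) = 1.2346 bits, H(X,Y) = 2.2310 bits

Marginal of X (row sums):
  P(X=0) = 5/28 + 1/28 + 9/28 = 15/28
  P(X=1) = 1/7 + 1/28 + 2/7 = 13/28
H(X) = -[(15/28)·log₂(15/28) + (13/28)·log₂(13/28)]
  = 0.48239 + 0.51392 = 0.9963 bits

H(Y|X) = Σ_x P(x)·H(Y|X=x):
  X=0: P(X=0) = 15/28, P(Y|X=0) = (1/3, 1/15, 3/5) → H(Y|X=0) = 1.23096
  X=1: P(X=1) = 13/28, P(Y|X=1) = (4/13, 1/13, 8/13) → H(Y|X=1) = 1.23890
H(Y|X) = (15/28)·1.23096 + (13/28)·1.23890 = 1.2346 bits

H(X,Y) = -Σ_{x,y} P(x,y) log₂ P(x,y). Per-cell terms -P(x,y)·log₂P(x,y):
  X=0: 0.44383, 0.17169, 0.52632
  X=1: 0.40105, 0.17169, 0.51639
Sum of the 6 terms: H(X,Y) = 2.2310 bits

Chain rule check:
  H(X) + H(Y|X) = 0.9963 + 1.2346 = 2.2309 bits
  H(X,Y) = 2.2310 bits
✓ Chain rule verified (Δ = 0.0001 is 4-dp rounding noise: each of the three values was rounded independently).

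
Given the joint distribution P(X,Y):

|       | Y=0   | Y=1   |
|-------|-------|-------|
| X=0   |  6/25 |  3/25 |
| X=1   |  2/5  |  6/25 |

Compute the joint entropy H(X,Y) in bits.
1.8841 bits

H(X,Y) = -Σ_{x,y} P(x,y) log₂ P(x,y). Per-cell terms -P(x,y)·log₂P(x,y):
  X=0: 0.4941, 0.3671
  X=1: 0.5288, 0.4941
Sum of the 4 terms: H(X,Y) = 1.8841 bits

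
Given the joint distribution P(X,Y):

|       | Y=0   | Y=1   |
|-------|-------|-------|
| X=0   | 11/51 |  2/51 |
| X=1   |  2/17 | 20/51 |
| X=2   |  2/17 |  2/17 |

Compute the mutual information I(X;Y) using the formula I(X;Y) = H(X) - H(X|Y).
0.2026 bits

I(X;Y) = H(X) - H(X|Y)

Marginal of X (row sums):
  P(X=0) = 11/51 + 2/51 = 13/51
  P(X=1) = 2/17 + 20/51 = 26/51
  P(X=2) = 2/17 + 2/17 = 4/17
H(X) = -[(13/51)·log₂(13/51) + (26/51)·log₂(26/51) + (4/17)·log₂(4/17)]
  = 0.50266 + 0.49552 + 0.49117 = 1.48935 bits

Marginal of Y (column sums):
  P(Y=0) = 11/51 + 2/17 + 2/17 = 23/51
  P(Y=1) = 2/51 + 20/51 + 2/17 = 28/51
H(X|Y) = Σ_y P(y)·H(X|Y=y):
  Y=0: P(Y=0) = 23/51, P(X|Y=0) = (11/23, 6/23, 6/23) → H(X|Y=0) = 1.52038
  Y=1: P(Y=1) = 28/51, P(X|Y=1) = (1/14, 5/7, 3/14) → H(X|Y=1) = 1.09491
H(X|Y) = (23/51)·1.52038 + (28/51)·1.09491 = 1.28679 bits

I(X;Y) = H(X) - H(X|Y) = 1.48935 - 1.28679 = 0.2026 bits

Cross-check via I(X;Y) = H(X) + H(Y) - H(X,Y): computing H(Y) from the column sums and H(X,Y) from the 6 cells in the same way gives H(Y) = 0.99306 bits and H(X,Y) = 2.27984 bits, so
I(X;Y) = 1.48935 + 0.99306 - 2.27984 = 0.2026 bits ✓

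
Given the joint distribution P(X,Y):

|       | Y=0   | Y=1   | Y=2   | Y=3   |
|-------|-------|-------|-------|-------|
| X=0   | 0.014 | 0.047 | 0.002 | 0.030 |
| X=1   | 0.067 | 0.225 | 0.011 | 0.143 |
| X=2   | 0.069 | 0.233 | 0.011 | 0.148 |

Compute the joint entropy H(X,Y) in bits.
2.9169 bits

H(X,Y) = -Σ_{x,y} P(x,y) log₂ P(x,y). Per-cell terms -P(x,y)·log₂P(x,y):
  X=0: 0.0862, 0.2073, 0.0179, 0.1518
  X=1: 0.2613, 0.4842, 0.0716, 0.4012
  X=2: 0.2662, 0.4897, 0.0716, 0.4079
Sum of the 12 terms: H(X,Y) = 2.9169 bits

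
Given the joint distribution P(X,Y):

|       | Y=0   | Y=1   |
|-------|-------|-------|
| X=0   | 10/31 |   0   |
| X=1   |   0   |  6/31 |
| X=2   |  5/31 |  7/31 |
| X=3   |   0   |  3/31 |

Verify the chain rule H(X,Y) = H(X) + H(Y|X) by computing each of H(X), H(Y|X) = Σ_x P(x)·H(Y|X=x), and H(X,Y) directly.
H(X) = 1.8412 bits, H(Y|X) = 0.3793 bits, H(X,Y) = 2.2205 bits

Marginal of X (row sums):
  P(X=0) = 10/31 + 0 = 10/31
  P(X=1) = 0 + 6/31 = 6/31
  P(X=2) = 5/31 + 7/31 = 12/31
  P(X=3) = 0 + 3/31 = 3/31
H(X) = -[(10/31)·log₂(10/31) + (6/31)·log₂(6/31) + (12/31)·log₂(12/31) + (3/31)·log₂(3/31)]
  = 0.52654 + 0.45856 + 0.53003 + 0.32605 = 1.8412 bits

H(Y|X) = Σ_x P(x)·H(Y|X=x):
  X=0: P(X=0) = 10/31, P(Y|X=0) = (1, 0) → H(Y|X=0) = 0.00000
  X=1: P(X=1) = 6/31, P(Y|X=1) = (0, 1) → H(Y|X=1) = 0.00000
  X=2: P(X=2) = 12/31, P(Y|X=2) = (5/12, 7/12) → H(Y|X=2) = 0.97987
  X=3: P(X=3) = 3/31, P(Y|X=3) = (0, 1) → H(Y|X=3) = 0.00000
H(Y|X) = (10/31)·0.00000 + (6/31)·0.00000 + (12/31)·0.97987 + (3/31)·0.00000 = 0.3793 bits

H(X,Y) = -Σ_{x,y} P(x,y) log₂ P(x,y). Per-cell terms -P(x,y)·log₂P(x,y):
  X=0: 0.52654, 0.00000
  X=1: 0.00000, 0.45856
  X=2: 0.42456, 0.48477
  X=3: 0.00000, 0.32605
  (cells with P = 0 contribute 0)
Sum of the 8 terms: H(X,Y) = 2.2205 bits

Chain rule check:
  H(X) + H(Y|X) = 1.8412 + 0.3793 = 2.2205 bits
  H(X,Y) = 2.2205 bits
✓ Chain rule verified.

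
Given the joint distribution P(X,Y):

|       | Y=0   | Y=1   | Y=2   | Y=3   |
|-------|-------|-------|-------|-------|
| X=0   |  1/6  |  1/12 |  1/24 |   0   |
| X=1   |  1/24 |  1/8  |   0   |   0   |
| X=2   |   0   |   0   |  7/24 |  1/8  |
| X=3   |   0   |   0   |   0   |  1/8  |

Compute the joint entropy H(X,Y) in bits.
2.7551 bits

H(X,Y) = -Σ_{x,y} P(x,y) log₂ P(x,y). Per-cell terms -P(x,y)·log₂P(x,y):
  X=0: 0.43083, 0.29875, 0.19104, 0.00000
  X=1: 0.19104, 0.37500, 0.00000, 0.00000
  X=2: 0.00000, 0.00000, 0.51847, 0.37500
  X=3: 0.00000, 0.00000, 0.00000, 0.37500
  (cells with P = 0 contribute 0)
Sum of the 16 terms: H(X,Y) = 2.7551 bits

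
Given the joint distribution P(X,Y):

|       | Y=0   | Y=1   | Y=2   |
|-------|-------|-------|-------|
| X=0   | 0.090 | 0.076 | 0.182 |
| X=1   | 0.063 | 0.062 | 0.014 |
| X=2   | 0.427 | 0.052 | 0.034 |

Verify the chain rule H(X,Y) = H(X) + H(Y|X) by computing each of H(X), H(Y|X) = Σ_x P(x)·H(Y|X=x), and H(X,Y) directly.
H(X) = 1.4197 bits, H(Y|X) = 1.1210 bits, H(X,Y) = 2.5407 bits

Marginal of X (row sums):
  P(X=0) = 0.090 + 0.076 + 0.182 = 0.348
  P(X=1) = 0.063 + 0.062 + 0.014 = 0.139
  P(X=2) = 0.427 + 0.052 + 0.034 = 0.513
H(X) = -[0.348·log₂(0.348) + 0.139·log₂(0.139) + 0.513·log₂(0.513)]
  = 0.52995 + 0.39571 + 0.49400 = 1.4197 bits

H(Y|X) = Σ_x P(x)·H(Y|X=x):
  X=0: P(X=0) = 0.348, P(Y|X=0) = (15/58, 19/87, 91/174) → H(Y|X=0) = 1.47304
  X=1: P(X=1) = 0.139, P(Y|X=1) = (63/139, 62/139, 14/139) → H(Y|X=1) = 1.37051
  X=2: P(X=2) = 0.513, P(Y|X=2) = (427/513, 52/513, 34/513) → H(Y|X=2) = 0.81459
H(Y|X) = 0.348·1.47304 + 0.139·1.37051 + 0.513·0.81459 = 1.1210 bits

H(X,Y) = -Σ_{x,y} P(x,y) log₂ P(x,y). Per-cell terms -P(x,y)·log₂P(x,y):
  X=0: 0.31265, 0.28256, 0.44735
  X=1: 0.25128, 0.24872, 0.08622
  X=2: 0.52422, 0.22180, 0.16586
Sum of the 9 terms: H(X,Y) = 2.5407 bits

Chain rule check:
  H(X) + H(Y|X) = 1.4197 + 1.1210 = 2.5407 bits
  H(X,Y) = 2.5407 bits
✓ Chain rule verified.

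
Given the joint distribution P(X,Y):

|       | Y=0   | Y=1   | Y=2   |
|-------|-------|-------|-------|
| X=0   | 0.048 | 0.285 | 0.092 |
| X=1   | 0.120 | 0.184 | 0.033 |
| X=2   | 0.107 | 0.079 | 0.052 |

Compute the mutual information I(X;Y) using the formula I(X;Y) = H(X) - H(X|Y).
0.0982 bits

I(X;Y) = H(X) - H(X|Y)

Marginal of X (row sums):
  P(X=0) = 0.048 + 0.285 + 0.092 = 0.425
  P(X=1) = 0.120 + 0.184 + 0.033 = 0.337
  P(X=2) = 0.107 + 0.079 + 0.052 = 0.238
H(X) = -[0.425·log₂(0.425) + 0.337·log₂(0.337) + 0.238·log₂(0.238)]
  = 0.52465 + 0.52881 + 0.49289 = 1.54635 bits

Marginal of Y (column sums):
  P(Y=0) = 0.048 + 0.120 + 0.107 = 0.275
  P(Y=1) = 0.285 + 0.184 + 0.079 = 0.548
  P(Y=2) = 0.092 + 0.033 + 0.052 = 0.177
H(X|Y) = Σ_y P(y)·H(X|Y=y):
  Y=0: P(Y=0) = 0.275, P(X|Y=0) = (48/275, 24/55, 107/275) → H(X|Y=0) = 1.49150
  Y=1: P(Y=1) = 0.548, P(X|Y=1) = (285/548, 46/137, 79/548) → H(X|Y=1) = 1.42202
  Y=2: P(Y=2) = 0.177, P(X|Y=2) = (92/177, 11/59, 52/177) → H(X|Y=2) = 1.46164
H(X|Y) = 0.275·1.49150 + 0.548·1.42202 + 0.177·1.46164 = 1.44814 bits

I(X;Y) = H(X) - H(X|Y) = 1.54635 - 1.44814 = 0.0982 bits

Cross-check via I(X;Y) = H(X) + H(Y) - H(X,Y): computing H(Y) from the column sums and H(X,Y) from the 9 cells in the same way gives H(Y) = 1.42989 bits and H(X,Y) = 2.87803 bits, so
I(X;Y) = 1.54635 + 1.42989 - 2.87803 = 0.0982 bits ✓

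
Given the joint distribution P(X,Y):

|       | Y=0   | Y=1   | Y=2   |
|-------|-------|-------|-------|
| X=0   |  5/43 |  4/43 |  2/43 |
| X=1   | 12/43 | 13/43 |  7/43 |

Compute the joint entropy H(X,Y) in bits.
2.3475 bits

H(X,Y) = -Σ_{x,y} P(x,y) log₂ P(x,y). Per-cell terms -P(x,y)·log₂P(x,y):
  X=0: 0.36097, 0.31872, 0.20587
  X=1: 0.51385, 0.52176, 0.42633
Sum of the 6 terms: H(X,Y) = 2.3475 bits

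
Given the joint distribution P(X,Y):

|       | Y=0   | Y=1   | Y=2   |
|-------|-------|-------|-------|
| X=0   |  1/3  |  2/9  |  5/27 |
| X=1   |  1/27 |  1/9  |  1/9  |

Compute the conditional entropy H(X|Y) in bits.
0.7626 bits

H(X|Y) = H(X,Y) - H(Y)

H(X,Y) = -Σ_{x,y} P(x,y) log₂ P(x,y). Per-cell terms -P(x,y)·log₂P(x,y):
  X=0: 0.52832, 0.48221, 0.45055
  X=1: 0.17611, 0.35221, 0.35221
Sum of the 6 terms: H(X,Y) = 2.3416 bits

Marginal of Y (column sums):
  P(Y=0) = 1/3 + 1/27 = 10/27
  P(Y=1) = 2/9 + 1/9 = 1/3
  P(Y=2) = 5/27 + 1/9 = 8/27
H(Y) = -[(10/27)·log₂(10/27) + (1/3)·log₂(1/3) + (8/27)·log₂(8/27)]
  = 0.53073 + 0.52832 + 0.51997 = 1.5790 bits

H(X|Y) = H(X,Y) - H(Y) = 2.3416 - 1.5790 = 0.7626 bits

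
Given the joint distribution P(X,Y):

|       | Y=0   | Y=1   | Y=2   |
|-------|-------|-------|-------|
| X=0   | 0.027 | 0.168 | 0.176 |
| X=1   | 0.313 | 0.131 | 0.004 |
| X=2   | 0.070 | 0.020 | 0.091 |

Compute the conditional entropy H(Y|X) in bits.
1.1548 bits

H(Y|X) = H(X,Y) - H(X)

H(X,Y) = -Σ_{x,y} P(x,y) log₂ P(x,y). Per-cell terms -P(x,y)·log₂P(x,y):
  X=0: 0.1407, 0.4323, 0.4411
  X=1: 0.5245, 0.3841, 0.0319
  X=2: 0.2686, 0.1129, 0.3147
Sum of the 9 terms: H(X,Y) = 2.6508 bits

Marginal of X (row sums):
  P(X=0) = 0.027 + 0.168 + 0.176 = 0.371
  P(X=1) = 0.313 + 0.131 + 0.004 = 0.448
  P(X=2) = 0.070 + 0.020 + 0.091 = 0.181
H(X) = -[0.371·log₂(0.371) + 0.448·log₂(0.448) + 0.181·log₂(0.181)]
  = 0.5307 + 0.5190 + 0.4463 = 1.4960 bits

H(Y|X) = H(X,Y) - H(X) = 2.6508 - 1.4960 = 1.1548 bits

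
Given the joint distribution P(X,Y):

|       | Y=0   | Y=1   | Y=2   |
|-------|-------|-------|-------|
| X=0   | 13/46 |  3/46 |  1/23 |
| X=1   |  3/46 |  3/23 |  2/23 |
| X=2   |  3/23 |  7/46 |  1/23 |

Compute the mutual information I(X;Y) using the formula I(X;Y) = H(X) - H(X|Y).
0.1412 bits

I(X;Y) = H(X) - H(X|Y)

Marginal of X (row sums):
  P(X=0) = 13/46 + 3/46 + 1/23 = 9/23
  P(X=1) = 3/46 + 3/23 + 2/23 = 13/46
  P(X=2) = 3/23 + 7/46 + 1/23 = 15/46
H(X) = -[(9/23)·log₂(9/23) + (13/46)·log₂(13/46) + (15/46)·log₂(15/46)]
  = 0.5297 + 0.5152 + 0.5272 = 1.5721 bits

Marginal of Y (column sums):
  P(Y=0) = 13/46 + 3/46 + 3/23 = 11/23
  P(Y=1) = 3/46 + 3/23 + 7/46 = 8/23
  P(Y=2) = 1/23 + 2/23 + 1/23 = 4/23
H(X|Y) = Σ_y P(y)·H(X|Y=y):
  Y=0: P(Y=0) = 11/23, P(X|Y=0) = (13/22, 3/22, 3/11) → H(X|Y=0) = 1.3517
  Y=1: P(Y=1) = 8/23, P(X|Y=1) = (3/16, 3/8, 7/16) → H(X|Y=1) = 1.5052
  Y=2: P(Y=2) = 4/23, P(X|Y=2) = (1/4, 1/2, 1/4) → H(X|Y=2) = 1.5000
H(X|Y) = (11/23)·1.3517 + (8/23)·1.5052 + (4/23)·1.5000 = 1.4309 bits

I(X;Y) = H(X) - H(X|Y) = 1.5721 - 1.4309 = 0.1412 bits

Cross-check via I(X;Y) = H(X) + H(Y) - H(X,Y): computing H(Y) from the column sums and H(X,Y) from the 9 cells in the same way gives H(Y) = 1.4777 bits and H(X,Y) = 2.9086 bits, so
I(X;Y) = 1.5721 + 1.4777 - 2.9086 = 0.1412 bits ✓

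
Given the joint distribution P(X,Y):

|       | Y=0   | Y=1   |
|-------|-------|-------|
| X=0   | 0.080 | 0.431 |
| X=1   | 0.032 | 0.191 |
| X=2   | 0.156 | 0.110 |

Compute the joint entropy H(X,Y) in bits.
2.1984 bits

H(X,Y) = -Σ_{x,y} P(x,y) log₂ P(x,y). Per-cell terms -P(x,y)·log₂P(x,y):
  X=0: 0.29151, 0.52334
  X=1: 0.15891, 0.45618
  X=2: 0.41814, 0.35029
Sum of the 6 terms: H(X,Y) = 2.1984 bits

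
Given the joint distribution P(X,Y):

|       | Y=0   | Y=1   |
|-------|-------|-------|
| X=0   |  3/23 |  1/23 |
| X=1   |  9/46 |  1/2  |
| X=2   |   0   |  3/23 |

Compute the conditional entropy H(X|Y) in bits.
1.0129 bits

H(X|Y) = H(X,Y) - H(Y)

H(X,Y) = -Σ_{x,y} P(x,y) log₂ P(x,y). Per-cell terms -P(x,y)·log₂P(x,y):
  X=0: 0.3833, 0.1967
  X=1: 0.4605, 0.5000
  X=2: 0.0000, 0.3833
  (cells with P = 0 contribute 0)
Sum of the 6 terms: H(X,Y) = 1.9238 bits

Marginal of Y (column sums):
  P(Y=0) = 3/23 + 9/46 + 0 = 15/46
  P(Y=1) = 1/23 + 1/2 + 3/23 = 31/46
H(Y) = -[(15/46)·log₂(15/46) + (31/46)·log₂(31/46)]
  = 0.5272 + 0.3837 = 0.9109 bits

H(X|Y) = H(X,Y) - H(Y) = 1.9238 - 0.9109 = 1.0129 bits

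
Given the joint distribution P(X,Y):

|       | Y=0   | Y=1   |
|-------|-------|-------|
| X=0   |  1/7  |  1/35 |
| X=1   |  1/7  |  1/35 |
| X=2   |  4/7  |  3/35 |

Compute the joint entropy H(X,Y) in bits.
1.8603 bits

H(X,Y) = -Σ_{x,y} P(x,y) log₂ P(x,y). Per-cell terms -P(x,y)·log₂P(x,y):
  X=0: 0.401051, 0.146551
  X=1: 0.401051, 0.146551
  X=2: 0.461346, 0.303799
Sum of the 6 terms: H(X,Y) = 1.8603 bits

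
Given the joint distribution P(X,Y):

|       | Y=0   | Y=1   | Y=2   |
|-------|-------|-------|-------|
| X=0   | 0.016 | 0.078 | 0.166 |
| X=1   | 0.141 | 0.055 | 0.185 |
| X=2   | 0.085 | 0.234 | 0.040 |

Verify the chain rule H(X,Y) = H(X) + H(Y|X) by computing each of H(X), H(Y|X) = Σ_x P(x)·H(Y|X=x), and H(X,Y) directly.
H(X) = 1.5663 bits, H(Y|X) = 1.3037 bits, H(X,Y) = 2.8700 bits

Marginal of X (row sums):
  P(X=0) = 0.016 + 0.078 + 0.166 = 0.260
  P(X=1) = 0.141 + 0.055 + 0.185 = 0.381
  P(X=2) = 0.085 + 0.234 + 0.040 = 0.359
H(X) = -[0.260·log₂(0.260) + 0.381·log₂(0.381) + 0.359·log₂(0.359)]
  = 0.505288 + 0.530404 + 0.530582 = 1.5663 bits

H(Y|X) = Σ_x P(x)·H(Y|X=x):
  X=0: P(X=0) = 0.260, P(Y|X=0) = (4/65, 3/10, 83/130) → H(Y|X=0) = 1.181914
  X=1: P(X=1) = 0.381, P(Y|X=1) = (47/127, 55/381, 185/381) → H(Y|X=1) = 1.439902
  X=2: P(X=2) = 0.359, P(Y|X=2) = (85/359, 234/359, 40/359) → H(Y|X=2) = 1.247337
H(Y|X) = 0.260·1.181914 + 0.381·1.439902 + 0.359·1.247337 = 1.3037 bits

H(X,Y) = -Σ_{x,y} P(x,y) log₂ P(x,y). Per-cell terms -P(x,y)·log₂P(x,y):
  X=0: 0.095453, 0.287070, 0.430064
  X=1: 0.398499, 0.230143, 0.450365
  X=2: 0.302293, 0.490328, 0.185754
Sum of the 9 terms: H(X,Y) = 2.8700 bits

Chain rule check:
  H(X) + H(Y|X) = 1.5663 + 1.3037 = 2.8700 bits
  H(X,Y) = 2.8700 bits
✓ Chain rule verified.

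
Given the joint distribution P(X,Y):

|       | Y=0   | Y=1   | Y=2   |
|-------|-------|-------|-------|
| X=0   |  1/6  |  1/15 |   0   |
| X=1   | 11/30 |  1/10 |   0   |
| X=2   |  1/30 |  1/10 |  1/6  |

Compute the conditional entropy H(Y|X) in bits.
0.9567 bits

H(Y|X) = H(X,Y) - H(X)

H(X,Y) = -Σ_{x,y} P(x,y) log₂ P(x,y). Per-cell terms -P(x,y)·log₂P(x,y):
  X=0: 0.4308, 0.2605, 0.0000
  X=1: 0.5307, 0.3322, 0.0000
  X=2: 0.1636, 0.3322, 0.4308
  (cells with P = 0 contribute 0)
Sum of the 9 terms: H(X,Y) = 2.4808 bits

Marginal of X (row sums):
  P(X=0) = 1/6 + 1/15 + 0 = 7/30
  P(X=1) = 11/30 + 1/10 + 0 = 7/15
  P(X=2) = 1/30 + 1/10 + 1/6 = 3/10
H(X) = -[(7/30)·log₂(7/30) + (7/15)·log₂(7/15) + (3/10)·log₂(3/10)]
  = 0.4899 + 0.5131 + 0.5211 = 1.5241 bits

H(Y|X) = H(X,Y) - H(X) = 2.4808 - 1.5241 = 0.9567 bits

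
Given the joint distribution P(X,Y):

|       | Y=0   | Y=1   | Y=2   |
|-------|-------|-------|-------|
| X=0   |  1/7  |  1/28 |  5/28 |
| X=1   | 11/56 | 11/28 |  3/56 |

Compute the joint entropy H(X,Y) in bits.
2.2335 bits

H(X,Y) = -Σ_{x,y} P(x,y) log₂ P(x,y). Per-cell terms -P(x,y)·log₂P(x,y):
  X=0: 0.4011, 0.1717, 0.4438
  X=1: 0.4612, 0.5295, 0.2262
Sum of the 6 terms: H(X,Y) = 2.2335 bits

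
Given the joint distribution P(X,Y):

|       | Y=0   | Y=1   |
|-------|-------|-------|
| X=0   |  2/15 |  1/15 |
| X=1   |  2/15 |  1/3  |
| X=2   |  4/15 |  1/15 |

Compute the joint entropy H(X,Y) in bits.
2.3329 bits

H(X,Y) = -Σ_{x,y} P(x,y) log₂ P(x,y). Per-cell terms -P(x,y)·log₂P(x,y):
  X=0: 0.38759, 0.26046
  X=1: 0.38759, 0.52832
  X=2: 0.50850, 0.26046
Sum of the 6 terms: H(X,Y) = 2.3329 bits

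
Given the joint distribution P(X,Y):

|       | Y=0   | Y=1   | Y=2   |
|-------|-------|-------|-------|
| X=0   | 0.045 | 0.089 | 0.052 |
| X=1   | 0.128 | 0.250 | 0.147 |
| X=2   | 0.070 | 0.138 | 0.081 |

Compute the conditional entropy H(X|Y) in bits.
1.4570 bits

H(X|Y) = H(X,Y) - H(Y)

H(X,Y) = -Σ_{x,y} P(x,y) log₂ P(x,y). Per-cell terms -P(x,y)·log₂P(x,y):
  X=0: 0.201327, 0.310615, 0.221798
  X=1: 0.379620, 0.500000, 0.406618
  X=2: 0.268555, 0.394302, 0.293701
Sum of the 9 terms: H(X,Y) = 2.97654 bits

Marginal of Y (column sums):
  P(Y=0) = 0.045 + 0.128 + 0.070 = 0.243
  P(Y=1) = 0.089 + 0.250 + 0.138 = 0.477
  P(Y=2) = 0.052 + 0.147 + 0.081 = 0.280
H(Y) = -[0.243·log₂(0.243) + 0.477·log₂(0.477) + 0.280·log₂(0.280)]
  = 0.495956 + 0.509407 + 0.514220 = 1.51958 bits

H(X|Y) = H(X,Y) - H(Y) = 2.97654 - 1.51958 = 1.4570 bits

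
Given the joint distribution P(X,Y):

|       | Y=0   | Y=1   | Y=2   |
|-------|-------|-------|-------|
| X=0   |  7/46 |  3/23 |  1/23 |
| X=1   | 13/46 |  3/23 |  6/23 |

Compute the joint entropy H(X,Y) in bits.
2.3976 bits

H(X,Y) = -Σ_{x,y} P(x,y) log₂ P(x,y). Per-cell terms -P(x,y)·log₂P(x,y):
  X=0: 0.41334, 0.38330, 0.19668
  X=1: 0.51523, 0.38330, 0.50572
Sum of the 6 terms: H(X,Y) = 2.3976 bits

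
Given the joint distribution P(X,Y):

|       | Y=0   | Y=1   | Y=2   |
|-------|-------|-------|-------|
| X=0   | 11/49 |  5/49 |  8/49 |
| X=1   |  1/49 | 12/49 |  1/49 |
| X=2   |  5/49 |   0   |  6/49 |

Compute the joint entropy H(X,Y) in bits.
2.6800 bits

H(X,Y) = -Σ_{x,y} P(x,y) log₂ P(x,y). Per-cell terms -P(x,y)·log₂P(x,y):
  X=0: 0.4838, 0.3360, 0.4269
  X=1: 0.1146, 0.4971, 0.1146
  X=2: 0.3360, 0.0000, 0.3710
  (cells with P = 0 contribute 0)
Sum of the 9 terms: H(X,Y) = 2.6800 bits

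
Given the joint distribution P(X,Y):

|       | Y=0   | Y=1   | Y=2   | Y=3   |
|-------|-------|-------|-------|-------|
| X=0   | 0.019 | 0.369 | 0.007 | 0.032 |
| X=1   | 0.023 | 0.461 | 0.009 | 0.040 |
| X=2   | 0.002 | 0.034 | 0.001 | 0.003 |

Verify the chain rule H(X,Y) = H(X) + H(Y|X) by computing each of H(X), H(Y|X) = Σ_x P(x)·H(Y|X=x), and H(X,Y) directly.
H(X) = 1.1938 bits, H(Y|X) = 0.7606 bits, H(X,Y) = 1.9544 bits

Marginal of X (row sums):
  P(X=0) = 0.019 + 0.369 + 0.007 + 0.032 = 0.427
  P(X=1) = 0.023 + 0.461 + 0.009 + 0.040 = 0.533
  P(X=2) = 0.002 + 0.034 + 0.001 + 0.003 = 0.040
H(X) = -[0.427·log₂(0.427) + 0.533·log₂(0.533) + 0.040·log₂(0.040)]
  = 0.52422 + 0.48385 + 0.18575 = 1.1938 bits

H(Y|X) = Σ_x P(x)·H(Y|X=x):
  X=0: P(X=0) = 0.427, P(Y|X=0) = (19/427, 369/427, 1/61, 32/427) → H(Y|X=0) = 0.75917
  X=1: P(X=1) = 0.533, P(Y|X=1) = (23/533, 461/533, 9/533, 40/533) → H(Y|X=1) = 0.75656
  X=2: P(X=2) = 0.040, P(Y|X=2) = (1/20, 17/20, 1/40, 3/40) → H(Y|X=2) = 0.82871
H(Y|X) = 0.427·0.75917 + 0.533·0.75656 + 0.040·0.82871 = 0.7606 bits

H(X,Y) = -Σ_{x,y} P(x,y) log₂ P(x,y). Per-cell terms -P(x,y)·log₂P(x,y):
  X=0: 0.10864, 0.53074, 0.05011, 0.15891
  X=1: 0.12517, 0.51501, 0.06116, 0.18575
  X=2: 0.01793, 0.16586, 0.00997, 0.02514
Sum of the 12 terms: H(X,Y) = 1.9544 bits

Chain rule check:
  H(X) + H(Y|X) = 1.1938 + 0.7606 = 1.9544 bits
  H(X,Y) = 1.9544 bits
✓ Chain rule verified.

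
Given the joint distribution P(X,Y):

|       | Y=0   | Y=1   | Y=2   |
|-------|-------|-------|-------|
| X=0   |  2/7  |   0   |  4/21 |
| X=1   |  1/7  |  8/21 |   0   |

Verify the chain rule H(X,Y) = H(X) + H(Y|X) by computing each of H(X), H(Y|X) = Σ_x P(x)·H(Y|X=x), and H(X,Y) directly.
H(X) = 0.9984 bits, H(Y|X) = 0.9052 bits, H(X,Y) = 1.9035 bits

Marginal of X (row sums):
  P(X=0) = 2/7 + 0 + 4/21 = 10/21
  P(X=1) = 1/7 + 8/21 + 0 = 11/21
H(X) = -[(10/21)·log₂(10/21) + (11/21)·log₂(11/21)]
  = 0.50971 + 0.48865 = 0.9984 bits

H(Y|X) = Σ_x P(x)·H(Y|X=x):
  X=0: P(X=0) = 10/21, P(Y|X=0) = (3/5, 0, 2/5) → H(Y|X=0) = 0.97095
  X=1: P(X=1) = 11/21, P(Y|X=1) = (3/11, 8/11, 0) → H(Y|X=1) = 0.84535
H(Y|X) = (10/21)·0.97095 + (11/21)·0.84535 = 0.9052 bits

H(X,Y) = -Σ_{x,y} P(x,y) log₂ P(x,y). Per-cell terms -P(x,y)·log₂P(x,y):
  X=0: 0.51639, 0.00000, 0.45568
  X=1: 0.40105, 0.53041, 0.00000
  (cells with P = 0 contribute 0)
Sum of the 6 terms: H(X,Y) = 1.9035 bits

Chain rule check:
  H(X) + H(Y|X) = 0.9984 + 0.9052 = 1.9036 bits
  H(X,Y) = 1.9035 bits
✓ Chain rule verified (Δ = 0.0001 is 4-dp rounding noise: each of the three values was rounded independently).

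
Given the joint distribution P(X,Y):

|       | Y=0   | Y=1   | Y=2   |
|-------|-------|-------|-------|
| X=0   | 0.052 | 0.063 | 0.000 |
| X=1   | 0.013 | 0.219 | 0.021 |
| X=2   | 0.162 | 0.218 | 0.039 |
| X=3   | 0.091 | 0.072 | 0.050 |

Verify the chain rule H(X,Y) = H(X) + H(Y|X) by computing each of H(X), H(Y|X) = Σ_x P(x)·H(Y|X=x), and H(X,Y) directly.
H(X) = 1.8615 bits, H(Y|X) = 1.1809 bits, H(X,Y) = 3.0425 bits

Marginal of X (row sums):
  P(X=0) = 0.052 + 0.063 + 0.000 = 0.115
  P(X=1) = 0.013 + 0.219 + 0.021 = 0.253
  P(X=2) = 0.162 + 0.218 + 0.039 = 0.419
  P(X=3) = 0.091 + 0.072 + 0.050 = 0.213
H(X) = -[0.115·log₂(0.115) + 0.253·log₂(0.253) + 0.419·log₂(0.419) + 0.213·log₂(0.213)]
  = 0.358834 + 0.501646 + 0.525836 + 0.475219 = 1.8615 bits

H(Y|X) = Σ_x P(x)·H(Y|X=x):
  X=0: P(X=0) = 0.115, P(Y|X=0) = (52/115, 63/115, 0) → H(Y|X=0) = 0.993390
  X=1: P(X=1) = 0.253, P(Y|X=1) = (13/253, 219/253, 21/253) → H(Y|X=1) = 0.698319
  X=2: P(X=2) = 0.419, P(Y|X=2) = (162/419, 218/419, 39/419) → H(Y|X=2) = 1.339325
  X=3: P(X=3) = 0.213, P(Y|X=3) = (91/213, 24/71, 50/213) → H(Y|X=3) = 1.543927
H(Y|X) = 0.115·0.993390 + 0.253·0.698319 + 0.419·1.339325 + 0.213·1.543927 = 1.1809 bits

H(X,Y) = -Σ_{x,y} P(x,y) log₂ P(x,y). Per-cell terms -P(x,y)·log₂P(x,y):
  X=0: 0.221798, 0.251276, 0.000000
  X=1: 0.081449, 0.479828, 0.117043
  X=2: 0.425401, 0.479077, 0.182535
  X=3: 0.314677, 0.273302, 0.216096
  (cells with P = 0 contribute 0)
Sum of the 12 terms: H(X,Y) = 3.0425 bits

Chain rule check:
  H(X) + H(Y|X) = 1.8615 + 1.1809 = 3.0424 bits
  H(X,Y) = 3.0425 bits
✓ Chain rule verified (Δ = 0.0001 is 4-dp rounding noise: each of the three values was rounded independently).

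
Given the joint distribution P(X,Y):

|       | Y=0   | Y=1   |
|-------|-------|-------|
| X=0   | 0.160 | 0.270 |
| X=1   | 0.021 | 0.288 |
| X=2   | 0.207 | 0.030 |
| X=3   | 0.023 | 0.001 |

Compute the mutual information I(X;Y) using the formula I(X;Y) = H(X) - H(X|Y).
0.3210 bits

I(X;Y) = H(X) - H(X|Y)

Marginal of X (row sums):
  P(X=0) = 0.160 + 0.270 = 0.430
  P(X=1) = 0.021 + 0.288 = 0.309
  P(X=2) = 0.207 + 0.030 = 0.237
  P(X=3) = 0.023 + 0.001 = 0.024
H(X) = -[0.430·log₂(0.430) + 0.309·log₂(0.309) + 0.237·log₂(0.237) + 0.024·log₂(0.024)]
  = 0.52356 + 0.52355 + 0.49226 + 0.12914 = 1.66851 bits

Marginal of Y (column sums):
  P(Y=0) = 0.160 + 0.021 + 0.207 + 0.023 = 0.411
  P(Y=1) = 0.270 + 0.288 + 0.030 + 0.001 = 0.589
H(X|Y) = Σ_y P(y)·H(X|Y=y):
  Y=0: P(Y=0) = 0.411, P(X|Y=0) = (160/411, 7/137, 69/137, 23/411) → H(X|Y=0) = 1.48022
  Y=1: P(Y=1) = 0.589, P(X|Y=1) = (270/589, 288/589, 30/589, 1/589) → H(X|Y=1) = 1.25495
H(X|Y) = 0.411·1.48022 + 0.589·1.25495 = 1.34754 bits

I(X;Y) = H(X) - H(X|Y) = 1.66851 - 1.34754 = 0.3210 bits

Cross-check via I(X;Y) = H(X) + H(Y) - H(X,Y): computing H(Y) from the column sums and H(X,Y) from the 8 cells in the same way gives H(Y) = 0.97702 bits and H(X,Y) = 2.32456 bits, so
I(X;Y) = 1.66851 + 0.97702 - 2.32456 = 0.3210 bits ✓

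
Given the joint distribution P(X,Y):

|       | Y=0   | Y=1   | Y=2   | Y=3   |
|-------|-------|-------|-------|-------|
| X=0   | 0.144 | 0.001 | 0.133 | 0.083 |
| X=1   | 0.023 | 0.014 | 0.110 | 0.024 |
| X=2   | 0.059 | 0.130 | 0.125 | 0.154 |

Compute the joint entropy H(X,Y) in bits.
3.2027 bits

H(X,Y) = -Σ_{x,y} P(x,y) log₂ P(x,y). Per-cell terms -P(x,y)·log₂P(x,y):
  X=0: 0.40260, 0.00997, 0.38710, 0.29803
  X=1: 0.12517, 0.08622, 0.35029, 0.12914
  X=2: 0.24091, 0.38264, 0.37500, 0.41565
Sum of the 12 terms: H(X,Y) = 3.2027 bits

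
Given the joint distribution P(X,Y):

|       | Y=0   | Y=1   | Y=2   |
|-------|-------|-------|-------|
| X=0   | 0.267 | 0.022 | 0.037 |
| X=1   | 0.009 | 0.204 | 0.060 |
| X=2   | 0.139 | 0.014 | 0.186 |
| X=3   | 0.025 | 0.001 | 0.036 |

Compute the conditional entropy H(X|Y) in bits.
1.2855 bits

H(X|Y) = H(X,Y) - H(Y)

H(X,Y) = -Σ_{x,y} P(x,y) log₂ P(x,y). Per-cell terms -P(x,y)·log₂P(x,y):
  X=0: 0.50866, 0.12114, 0.17598
  X=1: 0.06116, 0.46785, 0.24353
  X=2: 0.39571, 0.08622, 0.45135
  X=3: 0.13305, 0.00997, 0.17265
Sum of the 12 terms: H(X,Y) = 2.82727 bits

Marginal of Y (column sums):
  P(Y=0) = 0.267 + 0.009 + 0.139 + 0.025 = 0.440
  P(Y=1) = 0.022 + 0.204 + 0.014 + 0.001 = 0.241
  P(Y=2) = 0.037 + 0.060 + 0.186 + 0.036 = 0.319
H(Y) = -[0.440·log₂(0.440) + 0.241·log₂(0.241) + 0.319·log₂(0.319)]
  = 0.52115 + 0.49475 + 0.52583 = 1.54173 bits

H(X|Y) = H(X,Y) - H(Y) = 2.82727 - 1.54173 = 1.2855 bits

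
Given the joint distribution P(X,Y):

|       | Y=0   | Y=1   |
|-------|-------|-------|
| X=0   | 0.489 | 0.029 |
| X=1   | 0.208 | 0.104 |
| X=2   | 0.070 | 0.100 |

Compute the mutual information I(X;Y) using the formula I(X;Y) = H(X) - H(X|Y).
0.1693 bits

I(X;Y) = H(X) - H(X|Y)

Marginal of X (row sums):
  P(X=0) = 0.489 + 0.029 = 0.518
  P(X=1) = 0.208 + 0.104 = 0.312
  P(X=2) = 0.070 + 0.100 = 0.170
H(X) = -[0.518·log₂(0.518) + 0.312·log₂(0.312) + 0.170·log₂(0.170)]
  = 0.49157 + 0.52428 + 0.43459 = 1.45044 bits

Marginal of Y (column sums):
  P(Y=0) = 0.489 + 0.208 + 0.070 = 0.767
  P(Y=1) = 0.029 + 0.104 + 0.100 = 0.233
H(X|Y) = Σ_y P(y)·H(X|Y=y):
  Y=0: P(Y=0) = 0.767, P(X|Y=0) = (489/767, 16/59, 70/767) → H(X|Y=0) = 1.23978
  Y=1: P(Y=1) = 0.233, P(X|Y=1) = (29/233, 104/233, 100/233) → H(X|Y=1) = 1.41735
H(X|Y) = 0.767·1.23978 + 0.233·1.41735 = 1.28115 bits

I(X;Y) = H(X) - H(X|Y) = 1.45044 - 1.28115 = 0.1693 bits

Cross-check via I(X;Y) = H(X) + H(Y) - H(X,Y): computing H(Y) from the column sums and H(X,Y) from the 6 cells in the same way gives H(Y) = 0.78320 bits and H(X,Y) = 2.06436 bits, so
I(X;Y) = 1.45044 + 0.78320 - 2.06436 = 0.1693 bits ✓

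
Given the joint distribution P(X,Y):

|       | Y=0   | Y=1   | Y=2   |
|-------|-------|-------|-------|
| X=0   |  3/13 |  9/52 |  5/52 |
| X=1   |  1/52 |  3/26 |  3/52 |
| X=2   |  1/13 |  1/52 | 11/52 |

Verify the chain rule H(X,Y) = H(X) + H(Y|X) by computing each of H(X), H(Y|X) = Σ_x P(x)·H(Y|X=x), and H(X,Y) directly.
H(X) = 1.4806 bits, H(Y|X) = 1.3453 bits, H(X,Y) = 2.8259 bits

Marginal of X (row sums):
  P(X=0) = 3/13 + 9/52 + 5/52 = 1/2
  P(X=1) = 1/52 + 3/26 + 3/52 = 5/26
  P(X=2) = 1/13 + 1/52 + 11/52 = 4/13
H(X) = -[(1/2)·log₂(1/2) + (5/26)·log₂(5/26) + (4/13)·log₂(4/13)]
  = 0.50000 + 0.45741 + 0.52321 = 1.4806 bits

H(Y|X) = Σ_x P(x)·H(Y|X=x):
  X=0: P(X=0) = 1/2, P(Y|X=0) = (6/13, 9/26, 5/26) → H(Y|X=0) = 1.50204
  X=1: P(X=1) = 5/26, P(Y|X=1) = (1/10, 3/5, 3/10) → H(Y|X=1) = 1.29546
  X=2: P(X=2) = 4/13, P(Y|X=2) = (1/4, 1/16, 11/16) → H(Y|X=2) = 1.12164
H(Y|X) = (1/2)·1.50204 + (5/26)·1.29546 + (4/13)·1.12164 = 1.3453 bits

H(X,Y) = -Σ_{x,y} P(x,y) log₂ P(x,y). Per-cell terms -P(x,y)·log₂P(x,y):
  X=0: 0.48819, 0.43797, 0.32486
  X=1: 0.10962, 0.35948, 0.23743
  X=2: 0.28465, 0.10962, 0.47406
Sum of the 9 terms: H(X,Y) = 2.8259 bits

Chain rule check:
  H(X) + H(Y|X) = 1.4806 + 1.3453 = 2.8259 bits
  H(X,Y) = 2.8259 bits
✓ Chain rule verified.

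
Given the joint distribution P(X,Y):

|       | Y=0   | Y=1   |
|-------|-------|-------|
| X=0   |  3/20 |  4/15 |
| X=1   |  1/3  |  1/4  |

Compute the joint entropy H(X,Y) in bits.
1.9474 bits

H(X,Y) = -Σ_{x,y} P(x,y) log₂ P(x,y). Per-cell terms -P(x,y)·log₂P(x,y):
  X=0: 0.41054, 0.50850
  X=1: 0.52832, 0.50000
Sum of the 4 terms: H(X,Y) = 1.9474 bits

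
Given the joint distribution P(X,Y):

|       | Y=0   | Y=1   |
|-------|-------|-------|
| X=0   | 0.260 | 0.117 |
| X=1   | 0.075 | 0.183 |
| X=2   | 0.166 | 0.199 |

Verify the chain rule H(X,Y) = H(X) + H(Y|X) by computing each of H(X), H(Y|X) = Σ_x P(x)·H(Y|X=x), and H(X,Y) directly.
H(X) = 1.5656 bits, H(Y|X) = 0.9241 bits, H(X,Y) = 2.4897 bits

Marginal of X (row sums):
  P(X=0) = 0.260 + 0.117 = 0.377
  P(X=1) = 0.075 + 0.183 = 0.258
  P(X=2) = 0.166 + 0.199 = 0.365
H(X) = -[0.377·log₂(0.377) + 0.258·log₂(0.258) + 0.365·log₂(0.365)]
  = 0.530576 + 0.504276 + 0.530722 = 1.5656 bits

H(Y|X) = Σ_x P(x)·H(Y|X=x):
  X=0: P(X=0) = 0.377, P(Y|X=0) = (20/29, 9/29) → H(Y|X=0) = 0.893571
  X=1: P(X=1) = 0.258, P(Y|X=1) = (25/86, 61/86) → H(Y|X=1) = 0.869621
  X=2: P(X=2) = 0.365, P(Y|X=2) = (166/365, 199/365) → H(Y|X=2) = 0.994096
H(Y|X) = 0.377·0.893571 + 0.258·0.869621 + 0.365·0.994096 = 0.9241 bits

H(X,Y) = -Σ_{x,y} P(x,y) log₂ P(x,y). Per-cell terms -P(x,y)·log₂P(x,y):
  X=0: 0.505288, 0.362164
  X=1: 0.280272, 0.448365
  X=2: 0.430064, 0.463503
Sum of the 6 terms: H(X,Y) = 2.4897 bits

Chain rule check:
  H(X) + H(Y|X) = 1.5656 + 0.9241 = 2.4897 bits
  H(X,Y) = 2.4897 bits
✓ Chain rule verified.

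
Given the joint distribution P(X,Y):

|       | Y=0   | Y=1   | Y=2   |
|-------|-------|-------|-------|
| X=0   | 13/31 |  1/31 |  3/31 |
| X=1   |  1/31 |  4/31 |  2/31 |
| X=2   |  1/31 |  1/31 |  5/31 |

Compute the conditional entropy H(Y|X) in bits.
1.1071 bits

H(Y|X) = H(X,Y) - H(X)

H(X,Y) = -Σ_{x,y} P(x,y) log₂ P(x,y). Per-cell terms -P(x,y)·log₂P(x,y):
  X=0: 0.525769, 0.159813, 0.326055
  X=1: 0.159813, 0.381187, 0.255109
  X=2: 0.159813, 0.159813, 0.424559
Sum of the 9 terms: H(X,Y) = 2.55193 bits

Marginal of X (row sums):
  P(X=0) = 13/31 + 1/31 + 3/31 = 17/31
  P(X=1) = 1/31 + 4/31 + 2/31 = 7/31
  P(X=2) = 1/31 + 1/31 + 5/31 = 7/31
H(X) = -[(17/31)·log₂(17/31) + (7/31)·log₂(7/31) + (7/31)·log₂(7/31)]
  = 0.475305 + 0.484771 + 0.484771 = 1.44485 bits

H(Y|X) = H(X,Y) - H(X) = 2.55193 - 1.44485 = 1.1071 bits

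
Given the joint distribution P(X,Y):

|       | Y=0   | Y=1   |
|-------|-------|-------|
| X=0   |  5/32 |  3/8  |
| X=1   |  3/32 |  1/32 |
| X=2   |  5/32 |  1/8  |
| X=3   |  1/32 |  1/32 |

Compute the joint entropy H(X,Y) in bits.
2.5314 bits

H(X,Y) = -Σ_{x,y} P(x,y) log₂ P(x,y). Per-cell terms -P(x,y)·log₂P(x,y):
  X=0: 0.418449, 0.530639
  X=1: 0.320160, 0.156250
  X=2: 0.418449, 0.375000
  X=3: 0.156250, 0.156250
Sum of the 8 terms: H(X,Y) = 2.5314 bits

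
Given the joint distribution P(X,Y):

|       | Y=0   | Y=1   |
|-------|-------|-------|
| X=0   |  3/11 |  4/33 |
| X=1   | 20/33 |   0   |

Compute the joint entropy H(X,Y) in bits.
1.3181 bits

H(X,Y) = -Σ_{x,y} P(x,y) log₂ P(x,y). Per-cell terms -P(x,y)·log₂P(x,y):
  X=0: 0.5112, 0.3690
  X=1: 0.4379, 0.0000
  (cells with P = 0 contribute 0)
Sum of the 4 terms: H(X,Y) = 1.3181 bits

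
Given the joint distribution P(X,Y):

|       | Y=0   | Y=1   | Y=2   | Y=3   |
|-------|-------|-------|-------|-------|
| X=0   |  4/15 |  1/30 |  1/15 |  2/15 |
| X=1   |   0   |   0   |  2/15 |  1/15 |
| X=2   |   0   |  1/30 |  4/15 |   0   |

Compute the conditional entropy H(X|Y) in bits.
0.8938 bits

H(X|Y) = H(X,Y) - H(Y)

H(X,Y) = -Σ_{x,y} P(x,y) log₂ P(x,y). Per-cell terms -P(x,y)·log₂P(x,y):
  X=0: 0.5085042, 0.1635630, 0.2604594, 0.3875854
  X=1: 0.0000000, 0.0000000, 0.3875854, 0.2604594
  X=2: 0.0000000, 0.1635630, 0.5085042, 0.0000000
  (cells with P = 0 contribute 0)
Sum of the 12 terms: H(X,Y) = 2.640224 bits

Marginal of Y (column sums):
  P(Y=0) = 4/15 + 0 + 0 = 4/15
  P(Y=1) = 1/30 + 0 + 1/30 = 1/15
  P(Y=2) = 1/15 + 2/15 + 4/15 = 7/15
  P(Y=3) = 2/15 + 1/15 + 0 = 1/5
H(Y) = -[(4/15)·log₂(4/15) + (1/15)·log₂(1/15) + (7/15)·log₂(7/15) + (1/5)·log₂(1/5)]
  = 0.5085042 + 0.2604594 + 0.5131166 + 0.4643856 = 1.746466 bits

H(X|Y) = H(X,Y) - H(Y) = 2.640224 - 1.746466 = 0.8938 bits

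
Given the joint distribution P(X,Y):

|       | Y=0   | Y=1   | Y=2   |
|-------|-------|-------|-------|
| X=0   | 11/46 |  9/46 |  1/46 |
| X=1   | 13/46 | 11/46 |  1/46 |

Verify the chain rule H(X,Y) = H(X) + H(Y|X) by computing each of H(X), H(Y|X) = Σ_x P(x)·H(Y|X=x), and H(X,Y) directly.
H(X) = 0.9945 bits, H(Y|X) = 1.2085 bits, H(X,Y) = 2.2031 bits

Marginal of X (row sums):
  P(X=0) = 11/46 + 9/46 + 1/46 = 21/46
  P(X=1) = 13/46 + 11/46 + 1/46 = 25/46
H(X) = -[(21/46)·log₂(21/46) + (25/46)·log₂(25/46)]
  = 0.5164 + 0.4781 = 0.9945 bits

H(Y|X) = Σ_x P(x)·H(Y|X=x):
  X=0: P(X=0) = 21/46, P(Y|X=0) = (11/21, 3/7, 1/21) → H(Y|X=0) = 1.2217
  X=1: P(X=1) = 25/46, P(Y|X=1) = (13/25, 11/25, 1/25) → H(Y|X=1) = 1.1975
H(Y|X) = (21/46)·1.2217 + (25/46)·1.1975 = 1.2085 bits

H(X,Y) = -Σ_{x,y} P(x,y) log₂ P(x,y). Per-cell terms -P(x,y)·log₂P(x,y):
  X=0: 0.4936, 0.4605, 0.1201
  X=1: 0.5152, 0.4936, 0.1201
Sum of the 6 terms: H(X,Y) = 2.2031 bits

Chain rule check:
  H(X) + H(Y|X) = 0.9945 + 1.2085 = 2.2030 bits
  H(X,Y) = 2.2031 bits
✓ Chain rule verified (Δ = 0.0001 is 4-dp rounding noise: each of the three values was rounded independently).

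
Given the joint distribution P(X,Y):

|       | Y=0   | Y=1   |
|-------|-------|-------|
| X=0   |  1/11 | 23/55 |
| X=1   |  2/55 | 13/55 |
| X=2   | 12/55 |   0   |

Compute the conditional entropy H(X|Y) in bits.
1.0555 bits

H(X|Y) = H(X,Y) - H(Y)

H(X,Y) = -Σ_{x,y} P(x,y) log₂ P(x,y). Per-cell terms -P(x,y)·log₂P(x,y):
  X=0: 0.31449, 0.52599
  X=1: 0.17387, 0.49185
  X=2: 0.47921, 0.00000
  (cells with P = 0 contribute 0)
Sum of the 6 terms: H(X,Y) = 1.9854 bits

Marginal of Y (column sums):
  P(Y=0) = 1/11 + 2/55 + 12/55 = 19/55
  P(Y=1) = 23/55 + 13/55 + 0 = 36/55
H(Y) = -[(19/55)·log₂(19/55) + (36/55)·log₂(36/55)]
  = 0.52973 + 0.40021 = 0.9299 bits

H(X|Y) = H(X,Y) - H(Y) = 1.9854 - 0.9299 = 1.0555 bits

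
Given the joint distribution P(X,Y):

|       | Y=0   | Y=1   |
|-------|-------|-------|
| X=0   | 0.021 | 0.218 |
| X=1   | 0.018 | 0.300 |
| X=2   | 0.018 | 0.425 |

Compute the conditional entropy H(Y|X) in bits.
0.3110 bits

H(Y|X) = H(X,Y) - H(X)

H(X,Y) = -Σ_{x,y} P(x,y) log₂ P(x,y). Per-cell terms -P(x,y)·log₂P(x,y):
  X=0: 0.11704, 0.47908
  X=1: 0.10433, 0.52109
  X=2: 0.10433, 0.52465
Sum of the 6 terms: H(X,Y) = 1.8505 bits

Marginal of X (row sums):
  P(X=0) = 0.021 + 0.218 = 0.239
  P(X=1) = 0.018 + 0.300 = 0.318
  P(X=2) = 0.018 + 0.425 = 0.443
H(X) = -[0.239·log₂(0.239) + 0.318·log₂(0.318) + 0.443·log₂(0.443)]
  = 0.49352 + 0.52562 + 0.52036 = 1.5395 bits

H(Y|X) = H(X,Y) - H(X) = 1.8505 - 1.5395 = 0.3110 bits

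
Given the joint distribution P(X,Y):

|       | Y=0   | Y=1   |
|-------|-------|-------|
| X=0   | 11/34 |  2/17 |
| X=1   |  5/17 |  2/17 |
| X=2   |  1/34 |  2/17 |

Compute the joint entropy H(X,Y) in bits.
2.2853 bits

H(X,Y) = -Σ_{x,y} P(x,y) log₂ P(x,y). Per-cell terms -P(x,y)·log₂P(x,y):
  X=0: 0.52672, 0.36323
  X=1: 0.51927, 0.36323
  X=2: 0.14963, 0.36323
Sum of the 6 terms: H(X,Y) = 2.2853 bits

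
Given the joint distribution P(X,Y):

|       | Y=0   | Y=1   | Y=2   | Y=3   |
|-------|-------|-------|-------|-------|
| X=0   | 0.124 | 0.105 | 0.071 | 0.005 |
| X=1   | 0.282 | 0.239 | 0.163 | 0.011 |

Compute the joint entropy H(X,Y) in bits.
2.5307 bits

H(X,Y) = -Σ_{x,y} P(x,y) log₂ P(x,y). Per-cell terms -P(x,y)·log₂P(x,y):
  X=0: 0.37344, 0.34141, 0.27094, 0.03822
  X=1: 0.51500, 0.49352, 0.42658, 0.07157
Sum of the 8 terms: H(X,Y) = 2.5307 bits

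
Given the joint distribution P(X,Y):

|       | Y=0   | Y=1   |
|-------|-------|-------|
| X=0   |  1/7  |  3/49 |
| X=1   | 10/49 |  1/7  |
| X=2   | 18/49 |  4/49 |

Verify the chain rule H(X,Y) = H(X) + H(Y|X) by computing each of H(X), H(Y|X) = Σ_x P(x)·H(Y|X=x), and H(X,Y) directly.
H(X) = 1.5165 bits, H(Y|X) = 0.8261 bits, H(X,Y) = 2.3426 bits

Marginal of X (row sums):
  P(X=0) = 1/7 + 3/49 = 10/49
  P(X=1) = 10/49 + 1/7 = 17/49
  P(X=2) = 18/49 + 4/49 = 22/49
H(X) = -[(10/49)·log₂(10/49) + (17/49)·log₂(17/49) + (22/49)·log₂(22/49)]
  = 0.4679 + 0.5299 + 0.5187 = 1.5165 bits

H(Y|X) = Σ_x P(x)·H(Y|X=x):
  X=0: P(X=0) = 10/49, P(Y|X=0) = (7/10, 3/10) → H(Y|X=0) = 0.8813
  X=1: P(X=1) = 17/49, P(Y|X=1) = (10/17, 7/17) → H(Y|X=1) = 0.9774
  X=2: P(X=2) = 22/49, P(Y|X=2) = (9/11, 2/11) → H(Y|X=2) = 0.6840
H(Y|X) = (10/49)·0.8813 + (17/49)·0.9774 + (22/49)·0.6840 = 0.8261 bits

H(X,Y) = -Σ_{x,y} P(x,y) log₂ P(x,y). Per-cell terms -P(x,y)·log₂P(x,y):
  X=0: 0.4011, 0.2467
  X=1: 0.4679, 0.4011
  X=2: 0.5307, 0.2951
Sum of the 6 terms: H(X,Y) = 2.3426 bits

Chain rule check:
  H(X) + H(Y|X) = 1.5165 + 0.8261 = 2.3426 bits
  H(X,Y) = 2.3426 bits
✓ Chain rule verified.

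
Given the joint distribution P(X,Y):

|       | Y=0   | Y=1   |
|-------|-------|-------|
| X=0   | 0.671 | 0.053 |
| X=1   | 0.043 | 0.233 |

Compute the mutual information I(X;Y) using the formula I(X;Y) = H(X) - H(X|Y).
0.4177 bits

I(X;Y) = H(X) - H(X|Y)

Marginal of X (row sums):
  P(X=0) = 0.671 + 0.053 = 0.724
  P(X=1) = 0.043 + 0.233 = 0.276
H(X) = -[0.724·log₂(0.724) + 0.276·log₂(0.276)]
  = 0.3373 + 0.5126 = 0.8499 bits

Marginal of Y (column sums):
  P(Y=0) = 0.671 + 0.043 = 0.714
  P(Y=1) = 0.053 + 0.233 = 0.286
H(X|Y) = Σ_y P(y)·H(X|Y=y):
  Y=0: P(Y=0) = 0.714, P(X|Y=0) = (671/714, 43/714) → H(X|Y=0) = 0.3283
  Y=1: P(Y=1) = 0.286, P(X|Y=1) = (53/286, 233/286) → H(X|Y=1) = 0.6916
H(X|Y) = 0.714·0.3283 + 0.286·0.6916 = 0.4322 bits

I(X;Y) = H(X) - H(X|Y) = 0.8499 - 0.4322 = 0.4177 bits

Cross-check via I(X;Y) = H(X) + H(Y) - H(X,Y): computing H(Y) from the column sums and H(X,Y) from the 4 cells in the same way gives H(Y) = 0.8635 bits and H(X,Y) = 1.2957 bits, so
I(X;Y) = 0.8499 + 0.8635 - 1.2957 = 0.4177 bits ✓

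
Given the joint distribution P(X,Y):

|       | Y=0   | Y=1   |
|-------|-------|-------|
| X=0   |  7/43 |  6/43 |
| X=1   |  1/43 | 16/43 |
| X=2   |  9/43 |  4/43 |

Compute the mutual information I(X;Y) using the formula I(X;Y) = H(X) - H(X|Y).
0.2703 bits

I(X;Y) = H(X) - H(X|Y)

Marginal of X (row sums):
  P(X=0) = 7/43 + 6/43 = 13/43
  P(X=1) = 1/43 + 16/43 = 17/43
  P(X=2) = 9/43 + 4/43 = 13/43
H(X) = -[(13/43)·log₂(13/43) + (17/43)·log₂(17/43) + (13/43)·log₂(13/43)]
  = 0.52176 + 0.52929 + 0.52176 = 1.5728 bits

Marginal of Y (column sums):
  P(Y=0) = 7/43 + 1/43 + 9/43 = 17/43
  P(Y=1) = 6/43 + 16/43 + 4/43 = 26/43
H(X|Y) = Σ_y P(y)·H(X|Y=y):
  Y=0: P(Y=0) = 17/43, P(X|Y=0) = (7/17, 1/17, 9/17) → H(X|Y=0) = 1.25330
  Y=1: P(Y=1) = 26/43, P(X|Y=1) = (3/13, 8/13, 2/13) → H(X|Y=1) = 1.33468
H(X|Y) = (17/43)·1.25330 + (26/43)·1.33468 = 1.3025 bits

I(X;Y) = H(X) - H(X|Y) = 1.5728 - 1.3025 = 0.2703 bits

Cross-check via I(X;Y) = H(X) + H(Y) - H(X,Y): computing H(Y) from the column sums and H(X,Y) from the 6 cells in the same way gives H(Y) = 0.9682 bits and H(X,Y) = 2.2707 bits, so
I(X;Y) = 1.5728 + 0.9682 - 2.2707 = 0.2703 bits ✓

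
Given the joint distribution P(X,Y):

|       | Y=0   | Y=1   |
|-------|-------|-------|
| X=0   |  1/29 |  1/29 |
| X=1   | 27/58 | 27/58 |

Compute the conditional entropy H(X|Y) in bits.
0.3621 bits

H(X|Y) = H(X,Y) - H(Y)

H(X,Y) = -Σ_{x,y} P(x,y) log₂ P(x,y). Per-cell terms -P(x,y)·log₂P(x,y):
  X=0: 0.16752, 0.16752
  X=1: 0.51351, 0.51351
Sum of the 4 terms: H(X,Y) = 1.3621 bits

Marginal of Y (column sums):
  P(Y=0) = 1/29 + 27/58 = 1/2
  P(Y=1) = 1/29 + 27/58 = 1/2
H(Y) = -[(1/2)·log₂(1/2) + (1/2)·log₂(1/2)]
  = 0.50000 + 0.50000 = 1.0000 bits

H(X|Y) = H(X,Y) - H(Y) = 1.3621 - 1.0000 = 0.3621 bits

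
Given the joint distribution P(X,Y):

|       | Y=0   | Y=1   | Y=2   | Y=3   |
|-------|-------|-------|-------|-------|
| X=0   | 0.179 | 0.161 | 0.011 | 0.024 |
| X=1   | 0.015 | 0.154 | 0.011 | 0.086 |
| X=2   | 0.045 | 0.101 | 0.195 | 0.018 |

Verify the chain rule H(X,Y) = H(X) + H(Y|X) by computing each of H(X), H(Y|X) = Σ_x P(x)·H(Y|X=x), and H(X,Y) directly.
H(X) = 1.5694 bits, H(Y|X) = 1.4819 bits, H(X,Y) = 3.0513 bits

Marginal of X (row sums):
  P(X=0) = 0.179 + 0.161 + 0.011 + 0.024 = 0.375
  P(X=1) = 0.015 + 0.154 + 0.011 + 0.086 = 0.266
  P(X=2) = 0.045 + 0.101 + 0.195 + 0.018 = 0.359
H(X) = -[0.375·log₂(0.375) + 0.266·log₂(0.266) + 0.359·log₂(0.359)]
  = 0.5306 + 0.5082 + 0.5306 = 1.5694 bits

H(Y|X) = Σ_x P(x)·H(Y|X=x):
  X=0: P(X=0) = 0.375, P(Y|X=0) = (179/375, 161/375, 11/375, 8/125) → H(Y|X=0) = 1.4362
  X=1: P(X=1) = 0.266, P(Y|X=1) = (15/266, 11/19, 11/266, 43/133) → H(Y|X=1) = 1.4072
  X=2: P(X=2) = 0.359, P(Y|X=2) = (45/359, 101/359, 195/359, 18/359) → H(Y|X=2) = 1.5851
H(Y|X) = 0.375·1.4362 + 0.266·1.4072 + 0.359·1.5851 = 1.4819 bits

H(X,Y) = -Σ_{x,y} P(x,y) log₂ P(x,y). Per-cell terms -P(x,y)·log₂P(x,y):
  X=0: 0.4443, 0.4242, 0.0716, 0.1291
  X=1: 0.0909, 0.4156, 0.0716, 0.3044
  X=2: 0.2013, 0.3341, 0.4599, 0.1043
Sum of the 12 terms: H(X,Y) = 3.0513 bits

Chain rule check:
  H(X) + H(Y|X) = 1.5694 + 1.4819 = 3.0513 bits
  H(X,Y) = 3.0513 bits
✓ Chain rule verified.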